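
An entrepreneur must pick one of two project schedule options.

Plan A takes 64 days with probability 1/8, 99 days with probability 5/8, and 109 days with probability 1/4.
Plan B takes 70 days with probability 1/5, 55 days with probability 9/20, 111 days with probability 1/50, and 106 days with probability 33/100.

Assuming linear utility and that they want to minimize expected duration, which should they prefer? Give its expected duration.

Plan A = 1/8 × 64 + 5/8 × 99 + 1/4 × 109 = 8 + 61.875 + 27.25 = 97.125
Plan B = 1/5 × 70 + 9/20 × 55 + 1/50 × 111 + 33/100 × 106 = 14 + 24.75 + 2.22 + 34.98 = 75.95

Plan B (75.95 days)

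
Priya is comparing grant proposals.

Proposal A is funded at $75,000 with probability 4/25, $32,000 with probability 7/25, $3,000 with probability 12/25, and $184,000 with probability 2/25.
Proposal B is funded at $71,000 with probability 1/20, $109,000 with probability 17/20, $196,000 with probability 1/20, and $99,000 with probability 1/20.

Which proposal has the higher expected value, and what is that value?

Proposal A = 4/25 × 75000 + 7/25 × 32000 + 12/25 × 3000 + 2/25 × 184000 = 12000 + 8960 + 1440 + 14720 = 37120
Proposal B = 1/20 × 71000 + 17/20 × 109000 + 1/20 × 196000 + 1/20 × 99000 = 3550 + 92650 + 9800 + 4950 = 110950

Proposal B ($110,950)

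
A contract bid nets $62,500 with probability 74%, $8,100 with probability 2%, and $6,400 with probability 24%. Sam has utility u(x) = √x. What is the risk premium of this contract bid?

$5,512

E[u] = 0.74·√62500 + 0.02·√8100 + 0.24·√6400 = 0.74·250 + 0.02·90 + 0.24·80 = 206
CE = (206)² = 42436
Risk premium = EV − CE = 47948 − 42436 = 5512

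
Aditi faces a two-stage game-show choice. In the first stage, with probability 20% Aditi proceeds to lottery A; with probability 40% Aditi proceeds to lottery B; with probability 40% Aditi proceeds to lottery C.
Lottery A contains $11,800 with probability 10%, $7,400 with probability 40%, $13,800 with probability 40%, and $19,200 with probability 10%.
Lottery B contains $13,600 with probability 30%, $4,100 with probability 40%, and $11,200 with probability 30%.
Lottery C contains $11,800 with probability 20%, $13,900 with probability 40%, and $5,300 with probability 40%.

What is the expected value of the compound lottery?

EV(A) = 0.1 × 11800 + 0.4 × 7400 + 0.4 × 13800 + 0.1 × 19200 = 1180 + 2960 + 5520 + 1920 = 11580
EV(B) = 0.3 × 13600 + 0.4 × 4100 + 0.3 × 11200 = 4080 + 1640 + 3360 = 9080
EV(C) = 0.2 × 11800 + 0.4 × 13900 + 0.4 × 5300 = 2360 + 5560 + 2120 = 10040
Overall = 0.2 × 11580 + 0.4 × 9080 + 0.4 × 10040 = 2316 + 3632 + 4016 = 9964

$9,964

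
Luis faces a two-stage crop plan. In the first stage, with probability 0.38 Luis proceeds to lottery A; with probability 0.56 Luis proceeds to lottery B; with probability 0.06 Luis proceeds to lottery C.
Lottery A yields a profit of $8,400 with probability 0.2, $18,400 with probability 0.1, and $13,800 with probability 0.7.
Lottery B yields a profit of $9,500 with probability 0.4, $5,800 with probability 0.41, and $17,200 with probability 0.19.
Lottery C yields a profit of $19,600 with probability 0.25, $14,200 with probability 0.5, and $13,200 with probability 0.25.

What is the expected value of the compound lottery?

$11,216.16

EV(A) = 0.2 × 8400 + 0.1 × 18400 + 0.7 × 13800 = 1680 + 1840 + 9660 = 13180
EV(B) = 0.4 × 9500 + 0.41 × 5800 + 0.19 × 17200 = 3800 + 2378 + 3268 = 9446
EV(C) = 0.25 × 19600 + 0.5 × 14200 + 0.25 × 13200 = 4900 + 7100 + 3300 = 15300
Overall = 0.38 × 13180 + 0.56 × 9446 + 0.06 × 15300 = 5008.4 + 5289.76 + 918 = 11216.16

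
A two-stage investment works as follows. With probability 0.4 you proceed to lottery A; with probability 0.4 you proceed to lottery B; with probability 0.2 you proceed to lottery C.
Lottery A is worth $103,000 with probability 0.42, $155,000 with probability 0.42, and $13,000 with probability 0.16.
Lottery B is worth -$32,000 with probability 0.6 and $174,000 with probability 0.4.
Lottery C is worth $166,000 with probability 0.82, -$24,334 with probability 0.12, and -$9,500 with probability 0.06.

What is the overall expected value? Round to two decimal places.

EV(A) = 0.42 × 103000 + 0.42 × 155000 + 0.16 × 13000 = 43260 + 65100 + 2080 = 110440
EV(B) = 0.6 × (-32000) + 0.4 × 174000 = -19200 + 69600 = 50400
EV(C) = 0.82 × 166000 + 0.12 × (-24334) + 0.06 × (-9500) = 136120 − 2920.08 − 570 = 132629.92
Overall = 0.4 × 110440 + 0.4 × 50400 + 0.2 × 132629.92 = 44176 + 20160 + 26525.984 = 90861.984

$90,861.98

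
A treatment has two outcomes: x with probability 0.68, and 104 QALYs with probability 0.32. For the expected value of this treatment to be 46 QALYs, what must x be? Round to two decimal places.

0.68·x + 0.32·104 = 46
0.68·x = 46 − 33.28 = 12.72
x = 12.72 / 0.68 = 18.7059

x = 18.71 QALYs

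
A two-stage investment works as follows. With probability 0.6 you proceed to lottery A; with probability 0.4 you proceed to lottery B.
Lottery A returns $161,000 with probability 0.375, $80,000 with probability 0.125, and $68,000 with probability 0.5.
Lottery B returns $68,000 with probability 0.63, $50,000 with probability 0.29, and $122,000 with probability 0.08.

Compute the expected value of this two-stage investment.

$89,465

EV(A) = 0.375 × 161000 + 0.125 × 80000 + 0.5 × 68000 = 60375 + 10000 + 34000 = 104375
EV(B) = 0.63 × 68000 + 0.29 × 50000 + 0.08 × 122000 = 42840 + 14500 + 9760 = 67100
Overall = 0.6 × 104375 + 0.4 × 67100 = 62625 + 26840 = 89465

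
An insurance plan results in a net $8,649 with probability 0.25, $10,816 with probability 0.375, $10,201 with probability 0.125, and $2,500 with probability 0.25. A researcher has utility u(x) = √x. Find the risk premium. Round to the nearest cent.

$483.98

E[u] = 0.25·√8649 + 0.375·√10816 + 0.125·√10201 + 0.25·√2500 = 0.25·93 + 0.375·104 + 0.125·101 + 0.25·50 = 87.375
CE = (87.375)² = 7634.390625
Risk premium = EV − CE = 8118.375 − 7634.390625 = 483.984375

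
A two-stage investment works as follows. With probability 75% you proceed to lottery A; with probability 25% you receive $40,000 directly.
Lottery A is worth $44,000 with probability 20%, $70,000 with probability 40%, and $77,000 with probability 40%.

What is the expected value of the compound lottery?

EV(A) = 0.2 × 44000 + 0.4 × 70000 + 0.4 × 77000 = 8800 + 28000 + 30800 = 67600
Branch B: 40000 (certain)
Overall = 0.75 × 67600 + 0.25 × 40000 = 50700 + 10000 = 60700

$60,700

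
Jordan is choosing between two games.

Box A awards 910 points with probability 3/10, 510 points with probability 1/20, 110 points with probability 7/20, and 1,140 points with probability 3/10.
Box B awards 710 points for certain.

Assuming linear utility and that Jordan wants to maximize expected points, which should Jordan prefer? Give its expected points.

Box B (710 points)

Box A = 3/10 × 910 + 1/20 × 510 + 7/20 × 110 + 3/10 × 1140 = 273 + 25.5 + 38.5 + 342 = 679
Box B: 710 (certain)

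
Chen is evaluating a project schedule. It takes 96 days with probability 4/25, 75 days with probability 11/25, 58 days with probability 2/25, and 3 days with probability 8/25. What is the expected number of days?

53.96 days

EV = 4/25 × 96 + 11/25 × 75 + 2/25 × 58 + 8/25 × 3 = 15.36 + 33 + 4.64 + 0.96 = 53.96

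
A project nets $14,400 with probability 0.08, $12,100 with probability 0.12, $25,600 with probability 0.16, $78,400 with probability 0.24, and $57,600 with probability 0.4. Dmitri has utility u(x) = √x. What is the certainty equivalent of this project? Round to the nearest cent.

$44,774.56

E[u] = 0.08·√14400 + 0.12·√12100 + 0.16·√25600 + 0.24·√78400 + 0.4·√57600 = 0.08·120 + 0.12·110 + 0.16·160 + 0.24·280 + 0.4·240 = 211.6
CE = (211.6)² = 44774.56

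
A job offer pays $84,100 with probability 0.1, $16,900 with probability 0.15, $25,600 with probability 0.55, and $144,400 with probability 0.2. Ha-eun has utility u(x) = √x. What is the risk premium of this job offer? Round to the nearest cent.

$8,748.75

E[u] = 0.1·√84100 + 0.15·√16900 + 0.55·√25600 + 0.2·√144400 = 0.1·290 + 0.15·130 + 0.55·160 + 0.2·380 = 212.5
CE = (212.5)² = 45156.25
Risk premium = EV − CE = 53905 − 45156.25 = 8748.75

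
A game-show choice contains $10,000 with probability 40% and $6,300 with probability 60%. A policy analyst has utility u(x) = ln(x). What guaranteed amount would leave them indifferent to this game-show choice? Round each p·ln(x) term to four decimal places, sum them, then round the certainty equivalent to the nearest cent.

E[u] = 0.4·ln(10000) + 0.6·ln(6300) = 3.6841 + 5.2490 = 8.9331
CE = e^8.9331 ≈ 7578.72

$7,578.72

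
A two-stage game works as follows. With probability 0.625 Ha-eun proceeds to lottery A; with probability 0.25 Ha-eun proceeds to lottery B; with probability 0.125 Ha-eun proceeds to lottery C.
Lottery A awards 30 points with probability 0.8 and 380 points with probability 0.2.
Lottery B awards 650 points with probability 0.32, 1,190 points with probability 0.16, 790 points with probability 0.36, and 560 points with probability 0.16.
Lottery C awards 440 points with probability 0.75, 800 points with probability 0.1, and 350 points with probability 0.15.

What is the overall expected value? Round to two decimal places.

313.41 points

EV(A) = 0.8 × 30 + 0.2 × 380 = 24 + 76 = 100
EV(B) = 0.32 × 650 + 0.16 × 1190 + 0.36 × 790 + 0.16 × 560 = 208 + 190.4 + 284.4 + 89.6 = 772.4
EV(C) = 0.75 × 440 + 0.1 × 800 + 0.15 × 350 = 330 + 80 + 52.5 = 462.5
Overall = 0.625 × 100 + 0.25 × 772.4 + 0.125 × 462.5 = 62.5 + 193.1 + 57.8125 = 313.4125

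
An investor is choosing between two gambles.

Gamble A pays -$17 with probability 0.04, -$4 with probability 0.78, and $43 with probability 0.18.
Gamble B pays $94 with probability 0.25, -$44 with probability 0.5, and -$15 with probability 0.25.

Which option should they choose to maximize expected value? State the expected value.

Gamble A ($3.94)

Gamble A = 0.04 × (-17) + 0.78 × (-4) + 0.18 × 43 = -0.68 − 3.12 + 7.74 = 3.94
Gamble B = 0.25 × 94 + 0.5 × (-44) + 0.25 × (-15) = 23.5 − 22 − 3.75 = -2.25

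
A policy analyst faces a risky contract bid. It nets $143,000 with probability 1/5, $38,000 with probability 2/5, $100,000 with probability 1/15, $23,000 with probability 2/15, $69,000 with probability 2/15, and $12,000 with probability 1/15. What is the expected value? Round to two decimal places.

EV = 1/5 × 143000 + 2/5 × 38000 + 1/15 × 100000 + 2/15 × 23000 + 2/15 × 69000 + 1/15 × 12000 = 28600 + 15200 + 6666.6667 + 3066.6667 + 9200 + 800 = 63533.3333

$63,533.33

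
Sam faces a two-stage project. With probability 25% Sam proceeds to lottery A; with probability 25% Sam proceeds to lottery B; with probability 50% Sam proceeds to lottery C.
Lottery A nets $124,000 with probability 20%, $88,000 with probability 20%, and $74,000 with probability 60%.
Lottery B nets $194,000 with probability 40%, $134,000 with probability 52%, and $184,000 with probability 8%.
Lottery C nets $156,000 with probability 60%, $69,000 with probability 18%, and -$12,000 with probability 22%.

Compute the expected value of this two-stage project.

$113,890

EV(A) = 0.2 × 124000 + 0.2 × 88000 + 0.6 × 74000 = 24800 + 17600 + 44400 = 86800
EV(B) = 0.4 × 194000 + 0.52 × 134000 + 0.08 × 184000 = 77600 + 69680 + 14720 = 162000
EV(C) = 0.6 × 156000 + 0.18 × 69000 + 0.22 × (-12000) = 93600 + 12420 − 2640 = 103380
Overall = 0.25 × 86800 + 0.25 × 162000 + 0.5 × 103380 = 21700 + 40500 + 51690 = 113890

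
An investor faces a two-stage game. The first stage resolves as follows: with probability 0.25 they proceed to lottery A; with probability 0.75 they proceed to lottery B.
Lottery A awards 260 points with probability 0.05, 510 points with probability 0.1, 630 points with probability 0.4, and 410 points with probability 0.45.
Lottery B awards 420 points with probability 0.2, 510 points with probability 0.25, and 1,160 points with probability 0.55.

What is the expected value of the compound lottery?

EV(A) = 0.05 × 260 + 0.1 × 510 + 0.4 × 630 + 0.45 × 410 = 13 + 51 + 252 + 184.5 = 500.5
EV(B) = 0.2 × 420 + 0.25 × 510 + 0.55 × 1160 = 84 + 127.5 + 638 = 849.5
Overall = 0.25 × 500.5 + 0.75 × 849.5 = 125.125 + 637.125 = 762.25

762.25 points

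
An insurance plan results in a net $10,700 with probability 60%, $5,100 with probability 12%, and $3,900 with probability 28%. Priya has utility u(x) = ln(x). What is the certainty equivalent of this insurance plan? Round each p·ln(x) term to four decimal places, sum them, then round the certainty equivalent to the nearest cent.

E[u] = 0.6·ln(10700) + 0.12·ln(5100) + 0.28·ln(3900) = 5.5668 + 1.0244 + 2.3152 = 8.9064
CE = e^8.9064 ≈ 7379.05

$7,379.05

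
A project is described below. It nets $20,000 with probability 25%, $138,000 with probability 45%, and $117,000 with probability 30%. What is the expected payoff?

EV = 0.25 × 20000 + 0.45 × 138000 + 0.3 × 117000 = 5000 + 62100 + 35100 = 102200

$102,200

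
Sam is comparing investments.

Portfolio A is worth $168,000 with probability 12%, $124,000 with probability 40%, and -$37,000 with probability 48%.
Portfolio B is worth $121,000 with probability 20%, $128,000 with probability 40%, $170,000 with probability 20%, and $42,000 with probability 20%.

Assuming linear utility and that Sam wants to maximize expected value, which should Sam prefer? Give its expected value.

Portfolio B ($117,800)

Portfolio A = 0.12 × 168000 + 0.4 × 124000 + 0.48 × (-37000) = 20160 + 49600 − 17760 = 52000
Portfolio B = 0.2 × 121000 + 0.4 × 128000 + 0.2 × 170000 + 0.2 × 42000 = 24200 + 51200 + 34000 + 8400 = 117800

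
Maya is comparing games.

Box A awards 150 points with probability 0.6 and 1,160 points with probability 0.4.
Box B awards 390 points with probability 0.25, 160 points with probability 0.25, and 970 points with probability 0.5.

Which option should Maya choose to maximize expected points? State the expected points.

Box B (622.5 points)

Box A = 0.6 × 150 + 0.4 × 1160 = 90 + 464 = 554
Box B = 0.25 × 390 + 0.25 × 160 + 0.5 × 970 = 97.5 + 40 + 485 = 622.5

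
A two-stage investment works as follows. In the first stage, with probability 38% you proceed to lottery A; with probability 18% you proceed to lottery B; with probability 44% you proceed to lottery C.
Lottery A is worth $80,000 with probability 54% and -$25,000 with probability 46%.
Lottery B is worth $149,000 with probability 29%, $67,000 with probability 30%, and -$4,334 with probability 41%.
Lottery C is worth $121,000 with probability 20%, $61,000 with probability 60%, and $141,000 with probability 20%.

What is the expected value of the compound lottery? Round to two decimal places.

EV(A) = 0.54 × 80000 + 0.46 × (-25000) = 43200 − 11500 = 31700
EV(B) = 0.29 × 149000 + 0.3 × 67000 + 0.41 × (-4334) = 43210 + 20100 − 1776.94 = 61533.06
EV(C) = 0.2 × 121000 + 0.6 × 61000 + 0.2 × 141000 = 24200 + 36600 + 28200 = 89000
Overall = 0.38 × 31700 + 0.18 × 61533.06 + 0.44 × 89000 = 12046 + 11075.9508 + 39160 = 62281.9508

$62,281.95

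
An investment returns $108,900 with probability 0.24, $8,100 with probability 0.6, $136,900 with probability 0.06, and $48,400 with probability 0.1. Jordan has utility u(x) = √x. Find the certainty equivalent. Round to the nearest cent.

E[u] = 0.24·√108900 + 0.6·√8100 + 0.06·√136900 + 0.1·√48400 = 0.24·330 + 0.6·90 + 0.06·370 + 0.1·220 = 177.4
CE = (177.4)² = 31470.76

$31,470.76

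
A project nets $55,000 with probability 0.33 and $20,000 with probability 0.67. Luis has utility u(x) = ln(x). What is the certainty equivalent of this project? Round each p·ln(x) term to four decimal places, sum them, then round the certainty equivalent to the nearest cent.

E[u] = 0.33·ln(55000) + 0.67·ln(20000) = 3.6020 + 6.6353 = 10.2373
CE = e^10.2373 ≈ 27925.62

$27,925.62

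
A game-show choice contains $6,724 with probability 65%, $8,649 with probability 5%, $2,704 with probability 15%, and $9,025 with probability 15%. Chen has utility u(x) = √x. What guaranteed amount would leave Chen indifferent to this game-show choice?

E[u] = 0.65·√6724 + 0.05·√8649 + 0.15·√2704 + 0.15·√9025 = 0.65·82 + 0.05·93 + 0.15·52 + 0.15·95 = 80
CE = (80)² = 6400

$6,400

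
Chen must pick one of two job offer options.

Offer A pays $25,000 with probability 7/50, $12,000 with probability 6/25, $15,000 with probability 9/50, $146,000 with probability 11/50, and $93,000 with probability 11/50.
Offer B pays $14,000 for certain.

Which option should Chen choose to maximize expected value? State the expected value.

Offer A = 7/50 × 25000 + 6/25 × 12000 + 9/50 × 15000 + 11/50 × 146000 + 11/50 × 93000 = 3500 + 2880 + 2700 + 32120 + 20460 = 61660
Offer B: 14000 (certain)

Offer A ($61,660)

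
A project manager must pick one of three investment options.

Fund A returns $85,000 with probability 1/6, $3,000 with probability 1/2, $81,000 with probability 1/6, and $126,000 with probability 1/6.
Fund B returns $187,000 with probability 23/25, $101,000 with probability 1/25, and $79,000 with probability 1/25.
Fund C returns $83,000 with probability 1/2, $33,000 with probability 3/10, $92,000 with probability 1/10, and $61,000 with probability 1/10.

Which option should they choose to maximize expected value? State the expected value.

Fund B ($179,240)

Fund A = 1/6 × 85000 + 1/2 × 3000 + 1/6 × 81000 + 1/6 × 126000 = 14166.6667 + 1500 + 13500 + 21000 = 50166.6667
Fund B = 23/25 × 187000 + 1/25 × 101000 + 1/25 × 79000 = 172040 + 4040 + 3160 = 179240
Fund C = 1/2 × 83000 + 3/10 × 33000 + 1/10 × 92000 + 1/10 × 61000 = 41500 + 9900 + 9200 + 6100 = 66700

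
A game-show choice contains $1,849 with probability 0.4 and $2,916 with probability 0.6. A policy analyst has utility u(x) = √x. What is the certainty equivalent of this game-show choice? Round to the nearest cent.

E[u] = 0.4·√1849 + 0.6·√2916 = 0.4·43 + 0.6·54 = 49.6
CE = (49.6)² = 2460.16

$2,460.16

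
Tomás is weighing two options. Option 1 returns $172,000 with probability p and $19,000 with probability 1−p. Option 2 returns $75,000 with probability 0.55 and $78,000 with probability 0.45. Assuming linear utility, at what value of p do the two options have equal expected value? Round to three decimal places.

p = 0.375

EV(Option 2) = 0.55 × 75000 + 0.45 × 78000 = 41250 + 35100 = 76350
p·172000 + (1−p)·19000 = 76350
153000p + 19000 = 76350
p = (76350 − 19000) / 153000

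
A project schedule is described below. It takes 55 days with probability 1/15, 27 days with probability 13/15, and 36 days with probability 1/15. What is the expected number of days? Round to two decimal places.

29.47 days

EV = 1/15 × 55 + 13/15 × 27 + 1/15 × 36 = 3.6667 + 23.4 + 2.4 = 29.4667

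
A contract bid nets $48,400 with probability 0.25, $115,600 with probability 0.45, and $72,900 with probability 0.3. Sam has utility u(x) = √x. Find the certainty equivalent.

E[u] = 0.25·√48400 + 0.45·√115600 + 0.3·√72900 = 0.25·220 + 0.45·340 + 0.3·270 = 289
CE = (289)² = 83521

$83,521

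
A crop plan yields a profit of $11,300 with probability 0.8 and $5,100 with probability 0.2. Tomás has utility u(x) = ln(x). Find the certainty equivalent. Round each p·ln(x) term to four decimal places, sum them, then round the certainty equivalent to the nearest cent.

$9,637.34

E[u] = 0.8·ln(11300) + 0.2·ln(5100) = 7.4660 + 1.7074 = 9.1734
CE = e^9.1734 ≈ 9637.34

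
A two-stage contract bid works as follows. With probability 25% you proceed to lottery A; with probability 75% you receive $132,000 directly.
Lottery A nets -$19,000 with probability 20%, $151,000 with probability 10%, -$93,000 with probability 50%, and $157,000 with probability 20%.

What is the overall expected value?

$98,050

EV(A) = 0.2 × (-19000) + 0.1 × 151000 + 0.5 × (-93000) + 0.2 × 157000 = -3800 + 15100 − 46500 + 31400 = -3800
Branch B: 132000 (certain)
Overall = 0.25 × (-3800) + 0.75 × 132000 = -950 + 99000 = 98050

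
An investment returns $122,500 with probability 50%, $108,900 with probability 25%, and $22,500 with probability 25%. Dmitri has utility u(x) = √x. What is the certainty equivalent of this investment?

$87,025

E[u] = 0.5·√122500 + 0.25·√108900 + 0.25·√22500 = 0.5·350 + 0.25·330 + 0.25·150 = 295
CE = (295)² = 87025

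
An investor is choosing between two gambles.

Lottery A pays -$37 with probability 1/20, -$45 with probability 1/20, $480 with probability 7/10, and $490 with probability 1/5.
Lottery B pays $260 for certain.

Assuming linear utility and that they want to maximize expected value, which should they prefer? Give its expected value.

Lottery A = 1/20 × (-37) + 1/20 × (-45) + 7/10 × 480 + 1/5 × 490 = -1.85 − 2.25 + 336 + 98 = 429.9
Lottery B: 260 (certain)

Lottery A ($429.90)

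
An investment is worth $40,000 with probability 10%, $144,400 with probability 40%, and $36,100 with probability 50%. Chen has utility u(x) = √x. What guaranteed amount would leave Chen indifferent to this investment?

$71,289

E[u] = 0.1·√40000 + 0.4·√144400 + 0.5·√36100 = 0.1·200 + 0.4·380 + 0.5·190 = 267
CE = (267)² = 71289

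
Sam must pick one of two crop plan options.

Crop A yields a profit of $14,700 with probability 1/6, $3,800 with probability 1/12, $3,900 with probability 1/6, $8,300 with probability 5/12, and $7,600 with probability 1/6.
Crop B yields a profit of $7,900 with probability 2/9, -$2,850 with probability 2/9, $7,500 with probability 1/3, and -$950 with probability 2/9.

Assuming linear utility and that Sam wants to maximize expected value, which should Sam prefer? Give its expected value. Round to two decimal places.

Crop A ($8,141.67)

Crop A = 1/6 × 14700 + 1/12 × 3800 + 1/6 × 3900 + 5/12 × 8300 + 1/6 × 7600 = 2450 + 316.6667 + 650 + 3458.3333 + 1266.6667 = 8141.6667
Crop B = 2/9 × 7900 + 2/9 × (-2850) + 1/3 × 7500 + 2/9 × (-950) = 1755.5556 − 633.3333 + 2500 − 211.1111 = 3411.1111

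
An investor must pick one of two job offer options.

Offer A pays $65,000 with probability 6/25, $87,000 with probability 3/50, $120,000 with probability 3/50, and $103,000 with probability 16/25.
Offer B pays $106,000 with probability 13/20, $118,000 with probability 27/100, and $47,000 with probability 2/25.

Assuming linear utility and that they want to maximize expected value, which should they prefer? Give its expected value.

Offer A = 6/25 × 65000 + 3/50 × 87000 + 3/50 × 120000 + 16/25 × 103000 = 15600 + 5220 + 7200 + 65920 = 93940
Offer B = 13/20 × 106000 + 27/100 × 118000 + 2/25 × 47000 = 68900 + 31860 + 3760 = 104520

Offer B ($104,520)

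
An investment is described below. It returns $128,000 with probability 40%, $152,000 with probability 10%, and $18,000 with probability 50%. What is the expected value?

EV = 0.4 × 128000 + 0.1 × 152000 + 0.5 × 18000 = 51200 + 15200 + 9000 = 75400

$75,400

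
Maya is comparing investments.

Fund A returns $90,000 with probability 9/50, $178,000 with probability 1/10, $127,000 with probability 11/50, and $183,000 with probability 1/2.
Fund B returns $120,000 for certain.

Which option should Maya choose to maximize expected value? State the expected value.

Fund A ($153,440)

Fund A = 9/50 × 90000 + 1/10 × 178000 + 11/50 × 127000 + 1/2 × 183000 = 16200 + 17800 + 27940 + 91500 = 153440
Fund B: 120000 (certain)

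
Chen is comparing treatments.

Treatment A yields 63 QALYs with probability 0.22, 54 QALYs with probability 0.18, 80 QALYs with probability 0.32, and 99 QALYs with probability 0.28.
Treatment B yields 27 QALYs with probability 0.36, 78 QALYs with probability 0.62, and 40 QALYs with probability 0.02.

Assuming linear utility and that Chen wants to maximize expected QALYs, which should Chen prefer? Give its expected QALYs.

Treatment A (76.9 QALYs)

Treatment A = 0.22 × 63 + 0.18 × 54 + 0.32 × 80 + 0.28 × 99 = 13.86 + 9.72 + 25.6 + 27.72 = 76.9
Treatment B = 0.36 × 27 + 0.62 × 78 + 0.02 × 40 = 9.72 + 48.36 + 0.8 = 58.88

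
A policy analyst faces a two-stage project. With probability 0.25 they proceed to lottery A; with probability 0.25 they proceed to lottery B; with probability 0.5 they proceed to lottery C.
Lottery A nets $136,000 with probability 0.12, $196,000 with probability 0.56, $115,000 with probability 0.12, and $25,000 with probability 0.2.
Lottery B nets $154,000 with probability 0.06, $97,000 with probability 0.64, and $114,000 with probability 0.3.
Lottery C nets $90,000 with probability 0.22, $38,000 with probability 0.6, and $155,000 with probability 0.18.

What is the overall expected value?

$97,850

EV(A) = 0.12 × 136000 + 0.56 × 196000 + 0.12 × 115000 + 0.2 × 25000 = 16320 + 109760 + 13800 + 5000 = 144880
EV(B) = 0.06 × 154000 + 0.64 × 97000 + 0.3 × 114000 = 9240 + 62080 + 34200 = 105520
EV(C) = 0.22 × 90000 + 0.6 × 38000 + 0.18 × 155000 = 19800 + 22800 + 27900 = 70500
Overall = 0.25 × 144880 + 0.25 × 105520 + 0.5 × 70500 = 36220 + 26380 + 35250 = 97850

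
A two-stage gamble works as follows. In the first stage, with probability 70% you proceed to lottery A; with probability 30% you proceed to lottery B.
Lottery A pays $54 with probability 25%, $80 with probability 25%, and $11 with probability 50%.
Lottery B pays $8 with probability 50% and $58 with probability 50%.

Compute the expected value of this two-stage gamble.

EV(A) = 0.25 × 54 + 0.25 × 80 + 0.5 × 11 = 13.5 + 20 + 5.5 = 39
EV(B) = 0.5 × 8 + 0.5 × 58 = 4 + 29 = 33
Overall = 0.7 × 39 + 0.3 × 33 = 27.3 + 9.9 = 37.2

$37.20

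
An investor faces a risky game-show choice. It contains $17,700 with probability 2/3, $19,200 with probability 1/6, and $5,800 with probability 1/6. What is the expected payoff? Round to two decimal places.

$15,966.67

EV = 2/3 × 17700 + 1/6 × 19200 + 1/6 × 5800 = 11800 + 3200 + 966.6667 = 15966.6667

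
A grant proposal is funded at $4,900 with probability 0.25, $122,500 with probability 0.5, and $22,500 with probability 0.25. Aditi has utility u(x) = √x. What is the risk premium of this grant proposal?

$15,200

E[u] = 0.25·√4900 + 0.5·√122500 + 0.25·√22500 = 0.25·70 + 0.5·350 + 0.25·150 = 230
CE = (230)² = 52900
Risk premium = EV − CE = 68100 − 52900 = 15200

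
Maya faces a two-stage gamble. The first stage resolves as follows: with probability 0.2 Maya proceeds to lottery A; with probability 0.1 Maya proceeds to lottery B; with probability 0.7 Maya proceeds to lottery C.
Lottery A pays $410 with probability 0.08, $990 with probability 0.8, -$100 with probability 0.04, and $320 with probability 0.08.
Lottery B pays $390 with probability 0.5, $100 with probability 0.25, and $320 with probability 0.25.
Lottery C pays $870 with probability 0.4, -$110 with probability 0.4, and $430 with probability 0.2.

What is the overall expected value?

EV(A) = 0.08 × 410 + 0.8 × 990 + 0.04 × (-100) + 0.08 × 320 = 32.8 + 792 − 4 + 25.6 = 846.4
EV(B) = 0.5 × 390 + 0.25 × 100 + 0.25 × 320 = 195 + 25 + 80 = 300
EV(C) = 0.4 × 870 + 0.4 × (-110) + 0.2 × 430 = 348 − 44 + 86 = 390
Overall = 0.2 × 846.4 + 0.1 × 300 + 0.7 × 390 = 169.28 + 30 + 273 = 472.28

$472.28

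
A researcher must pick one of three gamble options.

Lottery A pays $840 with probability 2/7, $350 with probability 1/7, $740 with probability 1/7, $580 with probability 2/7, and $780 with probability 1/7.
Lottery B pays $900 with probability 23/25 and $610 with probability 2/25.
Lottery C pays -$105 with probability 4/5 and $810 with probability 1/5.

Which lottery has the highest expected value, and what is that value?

Lottery B ($876.80)

Lottery A = 2/7 × 840 + 1/7 × 350 + 1/7 × 740 + 2/7 × 580 + 1/7 × 780 = 240 + 50 + 105.7143 + 165.7143 + 111.4286 = 672.8571
Lottery B = 23/25 × 900 + 2/25 × 610 = 828 + 48.8 = 876.8
Lottery C = 4/5 × (-105) + 1/5 × 810 = -84 + 162 = 78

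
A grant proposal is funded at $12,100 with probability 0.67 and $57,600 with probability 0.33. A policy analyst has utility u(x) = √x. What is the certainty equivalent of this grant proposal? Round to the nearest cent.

$23,378.41

E[u] = 0.67·√12100 + 0.33·√57600 = 0.67·110 + 0.33·240 = 152.9
CE = (152.9)² = 23378.41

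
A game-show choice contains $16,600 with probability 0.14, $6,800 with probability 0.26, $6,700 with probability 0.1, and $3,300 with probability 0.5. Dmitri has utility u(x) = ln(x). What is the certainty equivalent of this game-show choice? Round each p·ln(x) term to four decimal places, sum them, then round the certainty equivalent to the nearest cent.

$5,359.36

E[u] = 0.14·ln(16600) + 0.26·ln(6800) + 0.1·ln(6700) + 0.5·ln(3300) = 1.3604 + 2.2944 + 0.8810 + 4.0508 = 8.5866
CE = e^8.5866 ≈ 5359.36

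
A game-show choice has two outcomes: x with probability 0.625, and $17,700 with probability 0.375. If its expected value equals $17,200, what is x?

0.625·x + 0.375·17700 = 17200
0.625·x = 17200 − 6637.5 = 10562.5
x = 10562.5 / 0.625 = 16900

x = $16,900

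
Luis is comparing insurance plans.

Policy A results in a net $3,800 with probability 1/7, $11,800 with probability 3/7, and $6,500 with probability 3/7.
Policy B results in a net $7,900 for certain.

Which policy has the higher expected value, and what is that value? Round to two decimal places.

Policy A = 1/7 × 3800 + 3/7 × 11800 + 3/7 × 6500 = 542.8571 + 5057.1429 + 2785.7143 = 8385.7143
Policy B: 7900 (certain)

Policy A ($8,385.71)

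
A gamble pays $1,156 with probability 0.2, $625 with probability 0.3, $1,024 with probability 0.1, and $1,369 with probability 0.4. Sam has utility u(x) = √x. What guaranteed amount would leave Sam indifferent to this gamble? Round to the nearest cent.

$1,043.29

E[u] = 0.2·√1156 + 0.3·√625 + 0.1·√1024 + 0.4·√1369 = 0.2·34 + 0.3·25 + 0.1·32 + 0.4·37 = 32.3
CE = (32.3)² = 1043.29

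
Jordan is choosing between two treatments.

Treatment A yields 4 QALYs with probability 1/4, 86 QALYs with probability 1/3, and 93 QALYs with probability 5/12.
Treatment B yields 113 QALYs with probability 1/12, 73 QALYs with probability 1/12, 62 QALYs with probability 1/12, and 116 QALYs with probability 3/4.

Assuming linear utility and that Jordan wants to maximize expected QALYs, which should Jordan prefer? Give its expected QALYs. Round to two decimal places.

Treatment B (107.67 QALYs)

Treatment A = 1/4 × 4 + 1/3 × 86 + 5/12 × 93 = 1 + 28.6667 + 38.75 = 68.4167
Treatment B = 1/12 × 113 + 1/12 × 73 + 1/12 × 62 + 3/4 × 116 = 9.4167 + 6.0833 + 5.1667 + 87 = 107.6667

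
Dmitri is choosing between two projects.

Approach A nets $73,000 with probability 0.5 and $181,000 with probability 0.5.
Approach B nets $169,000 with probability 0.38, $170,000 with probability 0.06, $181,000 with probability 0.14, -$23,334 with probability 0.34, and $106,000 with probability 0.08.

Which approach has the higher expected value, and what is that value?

Approach A ($127,000)

Approach A = 0.5 × 73000 + 0.5 × 181000 = 36500 + 90500 = 127000
Approach B = 0.38 × 169000 + 0.06 × 170000 + 0.14 × 181000 + 0.34 × (-23334) + 0.08 × 106000 = 64220 + 10200 + 25340 − 7933.56 + 8480 = 100306.44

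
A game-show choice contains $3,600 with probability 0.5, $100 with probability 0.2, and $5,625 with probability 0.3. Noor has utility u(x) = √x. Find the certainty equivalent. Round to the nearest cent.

E[u] = 0.5·√3600 + 0.2·√100 + 0.3·√5625 = 0.5·60 + 0.2·10 + 0.3·75 = 54.5
CE = (54.5)² = 2970.25

$2,970.25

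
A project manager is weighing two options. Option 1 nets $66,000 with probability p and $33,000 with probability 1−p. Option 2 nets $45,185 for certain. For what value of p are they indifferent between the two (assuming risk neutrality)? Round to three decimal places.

p = 0.369

p·66000 + (1−p)·33000 = 45185
33000p + 33000 = 45185
p = (45185 − 33000) / 33000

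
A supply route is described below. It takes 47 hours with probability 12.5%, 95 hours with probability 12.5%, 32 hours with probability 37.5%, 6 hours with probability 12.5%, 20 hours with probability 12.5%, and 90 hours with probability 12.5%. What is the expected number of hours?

44.25 hours

EV = 0.125 × 47 + 0.125 × 95 + 0.375 × 32 + 0.125 × 6 + 0.125 × 20 + 0.125 × 90 = 5.875 + 11.875 + 12 + 0.75 + 2.5 + 11.25 = 44.25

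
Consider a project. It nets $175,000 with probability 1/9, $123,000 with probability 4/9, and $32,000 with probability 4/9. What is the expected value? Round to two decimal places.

$88,333.33

EV = 1/9 × 175000 + 4/9 × 123000 + 4/9 × 32000 = 19444.4444 + 54666.6667 + 14222.2222 = 88333.3333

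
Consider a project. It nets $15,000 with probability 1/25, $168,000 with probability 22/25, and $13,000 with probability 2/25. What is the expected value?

EV = 1/25 × 15000 + 22/25 × 168000 + 2/25 × 13000 = 600 + 147840 + 1040 = 149480

$149,480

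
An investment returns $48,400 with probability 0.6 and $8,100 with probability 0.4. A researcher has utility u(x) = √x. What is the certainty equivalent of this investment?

E[u] = 0.6·√48400 + 0.4·√8100 = 0.6·220 + 0.4·90 = 168
CE = (168)² = 28224

$28,224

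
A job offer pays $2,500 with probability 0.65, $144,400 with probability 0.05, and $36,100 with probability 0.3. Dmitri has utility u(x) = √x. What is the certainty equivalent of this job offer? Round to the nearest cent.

$11,772.25

E[u] = 0.65·√2500 + 0.05·√144400 + 0.3·√36100 = 0.65·50 + 0.05·380 + 0.3·190 = 108.5
CE = (108.5)² = 11772.25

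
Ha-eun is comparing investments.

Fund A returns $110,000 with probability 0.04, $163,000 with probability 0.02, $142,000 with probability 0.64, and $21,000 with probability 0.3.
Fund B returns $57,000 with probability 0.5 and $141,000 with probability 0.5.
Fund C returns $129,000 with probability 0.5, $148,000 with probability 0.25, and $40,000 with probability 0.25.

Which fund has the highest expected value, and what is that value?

Fund A = 0.04 × 110000 + 0.02 × 163000 + 0.64 × 142000 + 0.3 × 21000 = 4400 + 3260 + 90880 + 6300 = 104840
Fund B = 0.5 × 57000 + 0.5 × 141000 = 28500 + 70500 = 99000
Fund C = 0.5 × 129000 + 0.25 × 148000 + 0.25 × 40000 = 64500 + 37000 + 10000 = 111500

Fund C ($111,500)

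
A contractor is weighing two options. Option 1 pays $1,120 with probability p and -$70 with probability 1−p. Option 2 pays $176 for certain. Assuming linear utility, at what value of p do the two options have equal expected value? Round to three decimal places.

p·1120 + (1−p)·(-70) = 176
1190p − 70 = 176
p = (176 + 70) / 1190

p = 0.207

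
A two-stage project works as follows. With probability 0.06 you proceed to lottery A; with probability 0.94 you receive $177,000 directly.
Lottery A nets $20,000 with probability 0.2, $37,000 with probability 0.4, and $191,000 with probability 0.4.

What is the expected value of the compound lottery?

$172,092

EV(A) = 0.2 × 20000 + 0.4 × 37000 + 0.4 × 191000 = 4000 + 14800 + 76400 = 95200
Branch B: 177000 (certain)
Overall = 0.06 × 95200 + 0.94 × 177000 = 5712 + 166380 = 172092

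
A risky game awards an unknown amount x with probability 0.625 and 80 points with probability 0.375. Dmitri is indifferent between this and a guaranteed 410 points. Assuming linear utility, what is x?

0.625·x + 0.375·80 = 410
0.625·x = 410 − 30 = 380
x = 380 / 0.625 = 608

x = 608 points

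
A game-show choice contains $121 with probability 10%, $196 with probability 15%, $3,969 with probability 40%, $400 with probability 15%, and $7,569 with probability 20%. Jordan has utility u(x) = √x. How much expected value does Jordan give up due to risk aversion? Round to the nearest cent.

$821.46

E[u] = 0.1·√121 + 0.15·√196 + 0.4·√3969 + 0.15·√400 + 0.2·√7569 = 0.1·11 + 0.15·14 + 0.4·63 + 0.15·20 + 0.2·87 = 48.8
CE = (48.8)² = 2381.44
Risk premium = EV − CE = 3202.9 − 2381.44 = 821.46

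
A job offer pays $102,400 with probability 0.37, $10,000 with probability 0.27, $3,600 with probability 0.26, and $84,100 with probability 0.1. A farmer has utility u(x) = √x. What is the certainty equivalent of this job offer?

$36,100

E[u] = 0.37·√102400 + 0.27·√10000 + 0.26·√3600 + 0.1·√84100 = 0.37·320 + 0.27·100 + 0.26·60 + 0.1·290 = 190
CE = (190)² = 36100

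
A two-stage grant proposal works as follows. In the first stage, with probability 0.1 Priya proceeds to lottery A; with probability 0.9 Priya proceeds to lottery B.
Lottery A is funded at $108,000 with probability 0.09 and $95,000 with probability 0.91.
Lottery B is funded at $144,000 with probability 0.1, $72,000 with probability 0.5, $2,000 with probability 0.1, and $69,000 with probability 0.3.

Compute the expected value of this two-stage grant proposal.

$73,787

EV(A) = 0.09 × 108000 + 0.91 × 95000 = 9720 + 86450 = 96170
EV(B) = 0.1 × 144000 + 0.5 × 72000 + 0.1 × 2000 + 0.3 × 69000 = 14400 + 36000 + 200 + 20700 = 71300
Overall = 0.1 × 96170 + 0.9 × 71300 = 9617 + 64170 = 73787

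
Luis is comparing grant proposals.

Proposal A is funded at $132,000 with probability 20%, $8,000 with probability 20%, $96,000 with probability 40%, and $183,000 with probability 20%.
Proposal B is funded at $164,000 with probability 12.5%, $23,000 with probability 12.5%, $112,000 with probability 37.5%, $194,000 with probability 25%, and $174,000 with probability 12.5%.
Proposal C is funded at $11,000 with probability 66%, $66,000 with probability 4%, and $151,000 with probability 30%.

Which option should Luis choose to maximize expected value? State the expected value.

Proposal B ($135,625)

Proposal A = 0.2 × 132000 + 0.2 × 8000 + 0.4 × 96000 + 0.2 × 183000 = 26400 + 1600 + 38400 + 36600 = 103000
Proposal B = 0.125 × 164000 + 0.125 × 23000 + 0.375 × 112000 + 0.25 × 194000 + 0.125 × 174000 = 20500 + 2875 + 42000 + 48500 + 21750 = 135625
Proposal C = 0.66 × 11000 + 0.04 × 66000 + 0.3 × 151000 = 7260 + 2640 + 45300 = 55200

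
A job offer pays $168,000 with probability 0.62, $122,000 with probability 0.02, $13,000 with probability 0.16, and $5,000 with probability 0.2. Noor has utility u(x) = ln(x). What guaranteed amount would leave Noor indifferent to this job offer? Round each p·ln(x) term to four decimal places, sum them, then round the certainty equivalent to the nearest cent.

E[u] = 0.62·ln(168000) + 0.02·ln(122000) + 0.16·ln(13000) + 0.2·ln(5000) = 7.4597 + 0.2342 + 1.5156 + 1.7034 = 10.9129
CE = e^10.9129 ≈ 54879.77

$54,879.77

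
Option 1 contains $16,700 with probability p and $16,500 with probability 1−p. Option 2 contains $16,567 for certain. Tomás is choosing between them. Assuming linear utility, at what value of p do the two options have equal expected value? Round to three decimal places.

p = 0.335

p·16700 + (1−p)·16500 = 16567
200p + 16500 = 16567
p = (16567 − 16500) / 200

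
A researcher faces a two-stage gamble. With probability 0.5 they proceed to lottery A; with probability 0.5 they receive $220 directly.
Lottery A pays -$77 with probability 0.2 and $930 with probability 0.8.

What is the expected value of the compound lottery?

$474.30

EV(A) = 0.2 × (-77) + 0.8 × 930 = -15.4 + 744 = 728.6
Branch B: 220 (certain)
Overall = 0.5 × 728.6 + 0.5 × 220 = 364.3 + 110 = 474.3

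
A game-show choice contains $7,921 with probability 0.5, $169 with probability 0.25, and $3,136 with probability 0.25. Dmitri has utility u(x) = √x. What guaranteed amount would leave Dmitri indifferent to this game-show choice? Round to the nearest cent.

E[u] = 0.5·√7921 + 0.25·√169 + 0.25·√3136 = 0.5·89 + 0.25·13 + 0.25·56 = 61.75
CE = (61.75)² = 3813.0625

$3,813.06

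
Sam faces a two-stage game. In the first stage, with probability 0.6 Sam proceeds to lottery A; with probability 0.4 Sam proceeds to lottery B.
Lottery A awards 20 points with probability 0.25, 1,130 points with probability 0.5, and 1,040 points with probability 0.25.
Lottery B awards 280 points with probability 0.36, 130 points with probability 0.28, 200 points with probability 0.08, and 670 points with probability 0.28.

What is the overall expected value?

634.32 points

EV(A) = 0.25 × 20 + 0.5 × 1130 + 0.25 × 1040 = 5 + 565 + 260 = 830
EV(B) = 0.36 × 280 + 0.28 × 130 + 0.08 × 200 + 0.28 × 670 = 100.8 + 36.4 + 16 + 187.6 = 340.8
Overall = 0.6 × 830 + 0.4 × 340.8 = 498 + 136.32 = 634.32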